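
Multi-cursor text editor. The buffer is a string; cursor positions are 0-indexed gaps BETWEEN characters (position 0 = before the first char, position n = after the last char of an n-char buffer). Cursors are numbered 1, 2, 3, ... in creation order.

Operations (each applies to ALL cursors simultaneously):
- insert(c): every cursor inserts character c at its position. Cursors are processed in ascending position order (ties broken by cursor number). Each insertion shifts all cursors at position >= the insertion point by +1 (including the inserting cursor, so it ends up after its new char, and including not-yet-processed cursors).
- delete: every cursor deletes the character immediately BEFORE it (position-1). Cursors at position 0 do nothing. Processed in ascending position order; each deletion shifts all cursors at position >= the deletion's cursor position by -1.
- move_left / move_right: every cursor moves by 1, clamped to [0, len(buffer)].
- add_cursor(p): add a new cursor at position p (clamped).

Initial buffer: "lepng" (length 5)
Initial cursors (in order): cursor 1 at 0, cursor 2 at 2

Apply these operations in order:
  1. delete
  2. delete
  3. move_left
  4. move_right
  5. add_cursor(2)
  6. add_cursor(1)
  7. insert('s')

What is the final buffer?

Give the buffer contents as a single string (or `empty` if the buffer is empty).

After op 1 (delete): buffer="lpng" (len 4), cursors c1@0 c2@1, authorship ....
After op 2 (delete): buffer="png" (len 3), cursors c1@0 c2@0, authorship ...
After op 3 (move_left): buffer="png" (len 3), cursors c1@0 c2@0, authorship ...
After op 4 (move_right): buffer="png" (len 3), cursors c1@1 c2@1, authorship ...
After op 5 (add_cursor(2)): buffer="png" (len 3), cursors c1@1 c2@1 c3@2, authorship ...
After op 6 (add_cursor(1)): buffer="png" (len 3), cursors c1@1 c2@1 c4@1 c3@2, authorship ...
After op 7 (insert('s')): buffer="psssnsg" (len 7), cursors c1@4 c2@4 c4@4 c3@6, authorship .124.3.

Answer: psssnsg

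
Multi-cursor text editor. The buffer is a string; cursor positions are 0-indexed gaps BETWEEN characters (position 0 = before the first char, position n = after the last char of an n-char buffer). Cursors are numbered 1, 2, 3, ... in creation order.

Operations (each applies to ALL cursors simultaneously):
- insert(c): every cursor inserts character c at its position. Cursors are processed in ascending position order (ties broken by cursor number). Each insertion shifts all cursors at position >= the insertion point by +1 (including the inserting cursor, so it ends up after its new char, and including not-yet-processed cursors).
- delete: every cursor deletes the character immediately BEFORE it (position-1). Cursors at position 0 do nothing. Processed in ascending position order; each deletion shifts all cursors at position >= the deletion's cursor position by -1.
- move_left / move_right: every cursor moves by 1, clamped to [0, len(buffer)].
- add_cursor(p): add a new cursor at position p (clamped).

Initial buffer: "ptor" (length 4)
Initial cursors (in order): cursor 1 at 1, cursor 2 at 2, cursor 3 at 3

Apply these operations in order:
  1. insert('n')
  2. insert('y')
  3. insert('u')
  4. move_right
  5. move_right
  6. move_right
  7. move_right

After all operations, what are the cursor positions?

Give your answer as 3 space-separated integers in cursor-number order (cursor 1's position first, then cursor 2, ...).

After op 1 (insert('n')): buffer="pntnonr" (len 7), cursors c1@2 c2@4 c3@6, authorship .1.2.3.
After op 2 (insert('y')): buffer="pnytnyonyr" (len 10), cursors c1@3 c2@6 c3@9, authorship .11.22.33.
After op 3 (insert('u')): buffer="pnyutnyuonyur" (len 13), cursors c1@4 c2@8 c3@12, authorship .111.222.333.
After op 4 (move_right): buffer="pnyutnyuonyur" (len 13), cursors c1@5 c2@9 c3@13, authorship .111.222.333.
After op 5 (move_right): buffer="pnyutnyuonyur" (len 13), cursors c1@6 c2@10 c3@13, authorship .111.222.333.
After op 6 (move_right): buffer="pnyutnyuonyur" (len 13), cursors c1@7 c2@11 c3@13, authorship .111.222.333.
After op 7 (move_right): buffer="pnyutnyuonyur" (len 13), cursors c1@8 c2@12 c3@13, authorship .111.222.333.

Answer: 8 12 13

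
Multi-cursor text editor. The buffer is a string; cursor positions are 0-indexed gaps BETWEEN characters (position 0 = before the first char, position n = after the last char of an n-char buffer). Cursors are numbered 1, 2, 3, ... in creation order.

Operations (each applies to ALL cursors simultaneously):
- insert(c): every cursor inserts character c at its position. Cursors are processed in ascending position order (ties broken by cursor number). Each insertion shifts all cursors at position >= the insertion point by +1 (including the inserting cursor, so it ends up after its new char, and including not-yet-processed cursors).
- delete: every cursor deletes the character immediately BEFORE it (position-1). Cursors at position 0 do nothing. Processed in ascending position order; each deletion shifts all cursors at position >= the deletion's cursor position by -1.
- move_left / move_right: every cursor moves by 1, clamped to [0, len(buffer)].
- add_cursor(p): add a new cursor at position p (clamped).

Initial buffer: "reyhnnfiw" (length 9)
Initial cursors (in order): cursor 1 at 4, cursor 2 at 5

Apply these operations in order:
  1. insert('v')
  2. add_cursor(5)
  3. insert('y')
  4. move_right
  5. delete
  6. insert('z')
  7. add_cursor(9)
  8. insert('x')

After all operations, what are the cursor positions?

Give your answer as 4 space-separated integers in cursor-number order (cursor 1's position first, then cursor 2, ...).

After op 1 (insert('v')): buffer="reyhvnvnfiw" (len 11), cursors c1@5 c2@7, authorship ....1.2....
After op 2 (add_cursor(5)): buffer="reyhvnvnfiw" (len 11), cursors c1@5 c3@5 c2@7, authorship ....1.2....
After op 3 (insert('y')): buffer="reyhvyynvynfiw" (len 14), cursors c1@7 c3@7 c2@10, authorship ....113.22....
After op 4 (move_right): buffer="reyhvyynvynfiw" (len 14), cursors c1@8 c3@8 c2@11, authorship ....113.22....
After op 5 (delete): buffer="reyhvyvyfiw" (len 11), cursors c1@6 c3@6 c2@8, authorship ....1122...
After op 6 (insert('z')): buffer="reyhvyzzvyzfiw" (len 14), cursors c1@8 c3@8 c2@11, authorship ....1113222...
After op 7 (add_cursor(9)): buffer="reyhvyzzvyzfiw" (len 14), cursors c1@8 c3@8 c4@9 c2@11, authorship ....1113222...
After op 8 (insert('x')): buffer="reyhvyzzxxvxyzxfiw" (len 18), cursors c1@10 c3@10 c4@12 c2@15, authorship ....11131324222...

Answer: 10 15 10 12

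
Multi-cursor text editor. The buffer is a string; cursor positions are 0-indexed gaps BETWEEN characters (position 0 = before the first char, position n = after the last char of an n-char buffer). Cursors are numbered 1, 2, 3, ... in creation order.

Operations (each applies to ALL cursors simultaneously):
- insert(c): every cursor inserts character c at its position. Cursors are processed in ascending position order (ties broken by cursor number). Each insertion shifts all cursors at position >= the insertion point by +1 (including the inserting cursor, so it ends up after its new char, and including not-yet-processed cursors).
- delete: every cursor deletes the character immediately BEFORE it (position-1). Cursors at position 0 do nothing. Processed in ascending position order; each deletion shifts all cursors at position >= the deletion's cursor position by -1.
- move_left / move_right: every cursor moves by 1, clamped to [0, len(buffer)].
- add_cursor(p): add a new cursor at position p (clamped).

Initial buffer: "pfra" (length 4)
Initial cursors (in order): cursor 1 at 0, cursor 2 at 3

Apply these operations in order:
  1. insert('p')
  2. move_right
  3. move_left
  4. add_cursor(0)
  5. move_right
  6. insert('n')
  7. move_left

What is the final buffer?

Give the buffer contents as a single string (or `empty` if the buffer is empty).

Answer: pnpnfrpan

Derivation:
After op 1 (insert('p')): buffer="ppfrpa" (len 6), cursors c1@1 c2@5, authorship 1...2.
After op 2 (move_right): buffer="ppfrpa" (len 6), cursors c1@2 c2@6, authorship 1...2.
After op 3 (move_left): buffer="ppfrpa" (len 6), cursors c1@1 c2@5, authorship 1...2.
After op 4 (add_cursor(0)): buffer="ppfrpa" (len 6), cursors c3@0 c1@1 c2@5, authorship 1...2.
After op 5 (move_right): buffer="ppfrpa" (len 6), cursors c3@1 c1@2 c2@6, authorship 1...2.
After op 6 (insert('n')): buffer="pnpnfrpan" (len 9), cursors c3@2 c1@4 c2@9, authorship 13.1..2.2
After op 7 (move_left): buffer="pnpnfrpan" (len 9), cursors c3@1 c1@3 c2@8, authorship 13.1..2.2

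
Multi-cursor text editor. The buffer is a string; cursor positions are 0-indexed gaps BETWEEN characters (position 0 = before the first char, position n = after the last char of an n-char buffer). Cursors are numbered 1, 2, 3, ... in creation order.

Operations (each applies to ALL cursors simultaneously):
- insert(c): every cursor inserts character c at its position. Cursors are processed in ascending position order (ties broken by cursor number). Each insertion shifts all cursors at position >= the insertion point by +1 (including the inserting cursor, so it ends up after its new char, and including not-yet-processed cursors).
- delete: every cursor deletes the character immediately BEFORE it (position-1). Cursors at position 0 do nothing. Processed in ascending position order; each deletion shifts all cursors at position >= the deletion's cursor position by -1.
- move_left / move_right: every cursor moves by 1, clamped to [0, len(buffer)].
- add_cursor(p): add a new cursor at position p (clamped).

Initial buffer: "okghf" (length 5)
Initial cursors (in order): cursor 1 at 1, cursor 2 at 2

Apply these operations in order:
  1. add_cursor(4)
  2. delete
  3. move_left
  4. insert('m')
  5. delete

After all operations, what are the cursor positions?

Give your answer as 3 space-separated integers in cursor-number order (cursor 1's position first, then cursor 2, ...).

Answer: 0 0 0

Derivation:
After op 1 (add_cursor(4)): buffer="okghf" (len 5), cursors c1@1 c2@2 c3@4, authorship .....
After op 2 (delete): buffer="gf" (len 2), cursors c1@0 c2@0 c3@1, authorship ..
After op 3 (move_left): buffer="gf" (len 2), cursors c1@0 c2@0 c3@0, authorship ..
After op 4 (insert('m')): buffer="mmmgf" (len 5), cursors c1@3 c2@3 c3@3, authorship 123..
After op 5 (delete): buffer="gf" (len 2), cursors c1@0 c2@0 c3@0, authorship ..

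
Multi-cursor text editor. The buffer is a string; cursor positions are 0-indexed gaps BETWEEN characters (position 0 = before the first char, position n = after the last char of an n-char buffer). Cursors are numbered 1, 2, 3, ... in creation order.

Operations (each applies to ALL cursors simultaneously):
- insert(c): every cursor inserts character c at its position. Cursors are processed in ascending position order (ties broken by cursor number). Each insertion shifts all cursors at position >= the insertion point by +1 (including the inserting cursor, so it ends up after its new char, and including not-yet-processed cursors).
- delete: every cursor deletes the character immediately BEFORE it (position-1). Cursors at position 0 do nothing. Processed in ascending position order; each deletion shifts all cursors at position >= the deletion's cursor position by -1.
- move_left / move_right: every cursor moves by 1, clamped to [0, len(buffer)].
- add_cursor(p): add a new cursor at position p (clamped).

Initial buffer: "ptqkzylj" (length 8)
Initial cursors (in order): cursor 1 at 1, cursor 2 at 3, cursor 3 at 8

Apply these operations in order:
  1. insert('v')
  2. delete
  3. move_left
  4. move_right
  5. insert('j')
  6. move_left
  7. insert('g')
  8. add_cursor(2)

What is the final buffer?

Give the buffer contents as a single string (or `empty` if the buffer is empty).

After op 1 (insert('v')): buffer="pvtqvkzyljv" (len 11), cursors c1@2 c2@5 c3@11, authorship .1..2.....3
After op 2 (delete): buffer="ptqkzylj" (len 8), cursors c1@1 c2@3 c3@8, authorship ........
After op 3 (move_left): buffer="ptqkzylj" (len 8), cursors c1@0 c2@2 c3@7, authorship ........
After op 4 (move_right): buffer="ptqkzylj" (len 8), cursors c1@1 c2@3 c3@8, authorship ........
After op 5 (insert('j')): buffer="pjtqjkzyljj" (len 11), cursors c1@2 c2@5 c3@11, authorship .1..2.....3
After op 6 (move_left): buffer="pjtqjkzyljj" (len 11), cursors c1@1 c2@4 c3@10, authorship .1..2.....3
After op 7 (insert('g')): buffer="pgjtqgjkzyljgj" (len 14), cursors c1@2 c2@6 c3@13, authorship .11..22.....33
After op 8 (add_cursor(2)): buffer="pgjtqgjkzyljgj" (len 14), cursors c1@2 c4@2 c2@6 c3@13, authorship .11..22.....33

Answer: pgjtqgjkzyljgj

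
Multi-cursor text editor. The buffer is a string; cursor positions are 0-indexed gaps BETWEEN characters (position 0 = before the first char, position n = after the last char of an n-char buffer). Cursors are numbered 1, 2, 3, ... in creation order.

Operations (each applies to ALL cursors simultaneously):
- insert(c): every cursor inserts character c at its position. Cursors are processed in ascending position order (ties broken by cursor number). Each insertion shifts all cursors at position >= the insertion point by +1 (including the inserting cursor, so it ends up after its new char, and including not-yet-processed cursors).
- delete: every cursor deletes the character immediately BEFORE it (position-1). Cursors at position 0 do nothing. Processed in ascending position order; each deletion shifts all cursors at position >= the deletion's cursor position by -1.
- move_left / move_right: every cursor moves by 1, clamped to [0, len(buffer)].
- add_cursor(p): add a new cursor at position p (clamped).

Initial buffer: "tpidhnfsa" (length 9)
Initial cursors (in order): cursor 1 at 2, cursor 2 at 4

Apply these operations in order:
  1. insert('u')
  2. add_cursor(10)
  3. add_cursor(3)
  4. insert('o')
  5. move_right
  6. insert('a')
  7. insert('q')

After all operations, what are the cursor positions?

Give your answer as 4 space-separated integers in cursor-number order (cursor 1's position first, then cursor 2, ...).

After op 1 (insert('u')): buffer="tpuiduhnfsa" (len 11), cursors c1@3 c2@6, authorship ..1..2.....
After op 2 (add_cursor(10)): buffer="tpuiduhnfsa" (len 11), cursors c1@3 c2@6 c3@10, authorship ..1..2.....
After op 3 (add_cursor(3)): buffer="tpuiduhnfsa" (len 11), cursors c1@3 c4@3 c2@6 c3@10, authorship ..1..2.....
After op 4 (insert('o')): buffer="tpuooiduohnfsoa" (len 15), cursors c1@5 c4@5 c2@9 c3@14, authorship ..114..22....3.
After op 5 (move_right): buffer="tpuooiduohnfsoa" (len 15), cursors c1@6 c4@6 c2@10 c3@15, authorship ..114..22....3.
After op 6 (insert('a')): buffer="tpuooiaaduohanfsoaa" (len 19), cursors c1@8 c4@8 c2@13 c3@19, authorship ..114.14.22.2...3.3
After op 7 (insert('q')): buffer="tpuooiaaqqduohaqnfsoaaq" (len 23), cursors c1@10 c4@10 c2@16 c3@23, authorship ..114.1414.22.22...3.33

Answer: 10 16 23 10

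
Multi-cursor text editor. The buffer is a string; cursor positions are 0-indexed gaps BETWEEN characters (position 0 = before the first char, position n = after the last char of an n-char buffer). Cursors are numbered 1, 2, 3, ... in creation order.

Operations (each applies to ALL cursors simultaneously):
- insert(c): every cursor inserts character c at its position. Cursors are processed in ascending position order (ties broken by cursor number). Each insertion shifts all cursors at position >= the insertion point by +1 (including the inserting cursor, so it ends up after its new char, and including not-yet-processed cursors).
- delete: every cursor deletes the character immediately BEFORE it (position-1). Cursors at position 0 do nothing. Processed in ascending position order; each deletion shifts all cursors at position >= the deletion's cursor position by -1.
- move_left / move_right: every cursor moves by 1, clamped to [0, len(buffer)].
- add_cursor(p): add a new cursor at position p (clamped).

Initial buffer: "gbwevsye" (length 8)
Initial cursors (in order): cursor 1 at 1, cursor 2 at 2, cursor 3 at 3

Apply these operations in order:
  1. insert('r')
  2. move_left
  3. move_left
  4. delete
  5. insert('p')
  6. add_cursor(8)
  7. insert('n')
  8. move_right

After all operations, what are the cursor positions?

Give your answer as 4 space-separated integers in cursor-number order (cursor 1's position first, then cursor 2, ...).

After op 1 (insert('r')): buffer="grbrwrevsye" (len 11), cursors c1@2 c2@4 c3@6, authorship .1.2.3.....
After op 2 (move_left): buffer="grbrwrevsye" (len 11), cursors c1@1 c2@3 c3@5, authorship .1.2.3.....
After op 3 (move_left): buffer="grbrwrevsye" (len 11), cursors c1@0 c2@2 c3@4, authorship .1.2.3.....
After op 4 (delete): buffer="gbwrevsye" (len 9), cursors c1@0 c2@1 c3@2, authorship ...3.....
After op 5 (insert('p')): buffer="pgpbpwrevsye" (len 12), cursors c1@1 c2@3 c3@5, authorship 1.2.3.3.....
After op 6 (add_cursor(8)): buffer="pgpbpwrevsye" (len 12), cursors c1@1 c2@3 c3@5 c4@8, authorship 1.2.3.3.....
After op 7 (insert('n')): buffer="pngpnbpnwrenvsye" (len 16), cursors c1@2 c2@5 c3@8 c4@12, authorship 11.22.33.3.4....
After op 8 (move_right): buffer="pngpnbpnwrenvsye" (len 16), cursors c1@3 c2@6 c3@9 c4@13, authorship 11.22.33.3.4....

Answer: 3 6 9 13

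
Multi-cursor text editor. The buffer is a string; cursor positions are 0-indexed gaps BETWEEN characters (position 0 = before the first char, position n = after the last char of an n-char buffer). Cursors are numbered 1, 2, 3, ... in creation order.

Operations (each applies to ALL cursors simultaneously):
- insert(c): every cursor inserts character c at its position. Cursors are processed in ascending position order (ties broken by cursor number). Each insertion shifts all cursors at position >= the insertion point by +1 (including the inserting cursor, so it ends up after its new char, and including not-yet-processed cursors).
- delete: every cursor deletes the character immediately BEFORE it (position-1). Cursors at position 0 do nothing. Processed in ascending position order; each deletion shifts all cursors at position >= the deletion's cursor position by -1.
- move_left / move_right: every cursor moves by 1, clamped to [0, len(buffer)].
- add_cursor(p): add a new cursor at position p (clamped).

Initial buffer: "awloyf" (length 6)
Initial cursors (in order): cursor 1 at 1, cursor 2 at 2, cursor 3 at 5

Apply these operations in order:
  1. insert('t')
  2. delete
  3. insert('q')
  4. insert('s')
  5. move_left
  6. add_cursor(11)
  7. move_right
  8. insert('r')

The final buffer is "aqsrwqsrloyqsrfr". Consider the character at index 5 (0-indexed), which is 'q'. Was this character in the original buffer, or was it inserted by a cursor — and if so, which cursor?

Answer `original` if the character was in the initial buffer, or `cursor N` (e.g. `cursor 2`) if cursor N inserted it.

After op 1 (insert('t')): buffer="atwtloytf" (len 9), cursors c1@2 c2@4 c3@8, authorship .1.2...3.
After op 2 (delete): buffer="awloyf" (len 6), cursors c1@1 c2@2 c3@5, authorship ......
After op 3 (insert('q')): buffer="aqwqloyqf" (len 9), cursors c1@2 c2@4 c3@8, authorship .1.2...3.
After op 4 (insert('s')): buffer="aqswqsloyqsf" (len 12), cursors c1@3 c2@6 c3@11, authorship .11.22...33.
After op 5 (move_left): buffer="aqswqsloyqsf" (len 12), cursors c1@2 c2@5 c3@10, authorship .11.22...33.
After op 6 (add_cursor(11)): buffer="aqswqsloyqsf" (len 12), cursors c1@2 c2@5 c3@10 c4@11, authorship .11.22...33.
After op 7 (move_right): buffer="aqswqsloyqsf" (len 12), cursors c1@3 c2@6 c3@11 c4@12, authorship .11.22...33.
After op 8 (insert('r')): buffer="aqsrwqsrloyqsrfr" (len 16), cursors c1@4 c2@8 c3@14 c4@16, authorship .111.222...333.4
Authorship (.=original, N=cursor N): . 1 1 1 . 2 2 2 . . . 3 3 3 . 4
Index 5: author = 2

Answer: cursor 2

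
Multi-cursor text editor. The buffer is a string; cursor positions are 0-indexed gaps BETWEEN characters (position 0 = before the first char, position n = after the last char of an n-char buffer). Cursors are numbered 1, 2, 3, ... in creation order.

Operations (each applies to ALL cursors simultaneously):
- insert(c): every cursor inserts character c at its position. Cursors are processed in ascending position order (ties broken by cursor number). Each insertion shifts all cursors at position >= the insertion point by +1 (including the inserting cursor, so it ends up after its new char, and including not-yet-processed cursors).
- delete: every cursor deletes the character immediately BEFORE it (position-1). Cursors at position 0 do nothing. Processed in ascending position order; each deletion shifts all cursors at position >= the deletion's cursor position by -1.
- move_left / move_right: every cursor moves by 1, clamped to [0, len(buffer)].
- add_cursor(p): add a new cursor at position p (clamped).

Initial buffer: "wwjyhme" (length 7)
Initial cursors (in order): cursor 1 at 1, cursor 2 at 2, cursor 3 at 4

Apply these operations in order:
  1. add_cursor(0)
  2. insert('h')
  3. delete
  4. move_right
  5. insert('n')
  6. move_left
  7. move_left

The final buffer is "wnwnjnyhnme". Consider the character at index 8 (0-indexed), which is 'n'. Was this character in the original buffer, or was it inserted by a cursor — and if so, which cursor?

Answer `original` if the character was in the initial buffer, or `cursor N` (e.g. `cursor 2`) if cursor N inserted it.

After op 1 (add_cursor(0)): buffer="wwjyhme" (len 7), cursors c4@0 c1@1 c2@2 c3@4, authorship .......
After op 2 (insert('h')): buffer="hwhwhjyhhme" (len 11), cursors c4@1 c1@3 c2@5 c3@8, authorship 4.1.2..3...
After op 3 (delete): buffer="wwjyhme" (len 7), cursors c4@0 c1@1 c2@2 c3@4, authorship .......
After op 4 (move_right): buffer="wwjyhme" (len 7), cursors c4@1 c1@2 c2@3 c3@5, authorship .......
After op 5 (insert('n')): buffer="wnwnjnyhnme" (len 11), cursors c4@2 c1@4 c2@6 c3@9, authorship .4.1.2..3..
After op 6 (move_left): buffer="wnwnjnyhnme" (len 11), cursors c4@1 c1@3 c2@5 c3@8, authorship .4.1.2..3..
After op 7 (move_left): buffer="wnwnjnyhnme" (len 11), cursors c4@0 c1@2 c2@4 c3@7, authorship .4.1.2..3..
Authorship (.=original, N=cursor N): . 4 . 1 . 2 . . 3 . .
Index 8: author = 3

Answer: cursor 3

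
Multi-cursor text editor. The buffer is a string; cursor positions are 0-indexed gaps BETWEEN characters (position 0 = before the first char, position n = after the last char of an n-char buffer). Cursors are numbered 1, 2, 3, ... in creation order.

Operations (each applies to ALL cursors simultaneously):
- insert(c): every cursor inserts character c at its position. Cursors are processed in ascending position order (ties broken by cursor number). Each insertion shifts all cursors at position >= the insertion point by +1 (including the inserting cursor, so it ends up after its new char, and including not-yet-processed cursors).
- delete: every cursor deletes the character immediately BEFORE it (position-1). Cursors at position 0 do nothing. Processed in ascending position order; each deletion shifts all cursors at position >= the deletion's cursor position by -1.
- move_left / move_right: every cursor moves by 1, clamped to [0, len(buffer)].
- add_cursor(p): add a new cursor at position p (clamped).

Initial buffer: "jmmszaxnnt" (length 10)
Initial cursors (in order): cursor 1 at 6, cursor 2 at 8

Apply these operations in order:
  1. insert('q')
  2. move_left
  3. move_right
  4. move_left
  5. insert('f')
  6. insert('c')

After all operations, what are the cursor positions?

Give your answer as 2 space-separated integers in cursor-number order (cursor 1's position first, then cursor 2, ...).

Answer: 8 13

Derivation:
After op 1 (insert('q')): buffer="jmmszaqxnqnt" (len 12), cursors c1@7 c2@10, authorship ......1..2..
After op 2 (move_left): buffer="jmmszaqxnqnt" (len 12), cursors c1@6 c2@9, authorship ......1..2..
After op 3 (move_right): buffer="jmmszaqxnqnt" (len 12), cursors c1@7 c2@10, authorship ......1..2..
After op 4 (move_left): buffer="jmmszaqxnqnt" (len 12), cursors c1@6 c2@9, authorship ......1..2..
After op 5 (insert('f')): buffer="jmmszafqxnfqnt" (len 14), cursors c1@7 c2@11, authorship ......11..22..
After op 6 (insert('c')): buffer="jmmszafcqxnfcqnt" (len 16), cursors c1@8 c2@13, authorship ......111..222..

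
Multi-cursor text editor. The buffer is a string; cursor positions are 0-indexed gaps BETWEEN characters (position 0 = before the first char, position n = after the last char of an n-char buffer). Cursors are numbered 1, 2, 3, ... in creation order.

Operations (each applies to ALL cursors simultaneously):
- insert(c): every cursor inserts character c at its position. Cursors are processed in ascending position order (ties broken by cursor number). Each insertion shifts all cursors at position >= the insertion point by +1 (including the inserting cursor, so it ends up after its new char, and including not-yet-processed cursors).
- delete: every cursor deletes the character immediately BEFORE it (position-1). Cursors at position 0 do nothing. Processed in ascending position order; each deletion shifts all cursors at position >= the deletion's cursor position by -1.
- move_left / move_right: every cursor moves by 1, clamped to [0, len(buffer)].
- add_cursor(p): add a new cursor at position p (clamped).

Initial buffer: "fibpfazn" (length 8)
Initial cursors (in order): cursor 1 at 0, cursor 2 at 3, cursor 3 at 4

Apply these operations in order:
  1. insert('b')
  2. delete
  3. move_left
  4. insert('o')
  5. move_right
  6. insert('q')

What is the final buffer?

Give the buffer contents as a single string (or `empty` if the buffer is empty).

Answer: ofqiobqopqfazn

Derivation:
After op 1 (insert('b')): buffer="bfibbpbfazn" (len 11), cursors c1@1 c2@5 c3@7, authorship 1...2.3....
After op 2 (delete): buffer="fibpfazn" (len 8), cursors c1@0 c2@3 c3@4, authorship ........
After op 3 (move_left): buffer="fibpfazn" (len 8), cursors c1@0 c2@2 c3@3, authorship ........
After op 4 (insert('o')): buffer="ofiobopfazn" (len 11), cursors c1@1 c2@4 c3@6, authorship 1..2.3.....
After op 5 (move_right): buffer="ofiobopfazn" (len 11), cursors c1@2 c2@5 c3@7, authorship 1..2.3.....
After op 6 (insert('q')): buffer="ofqiobqopqfazn" (len 14), cursors c1@3 c2@7 c3@10, authorship 1.1.2.23.3....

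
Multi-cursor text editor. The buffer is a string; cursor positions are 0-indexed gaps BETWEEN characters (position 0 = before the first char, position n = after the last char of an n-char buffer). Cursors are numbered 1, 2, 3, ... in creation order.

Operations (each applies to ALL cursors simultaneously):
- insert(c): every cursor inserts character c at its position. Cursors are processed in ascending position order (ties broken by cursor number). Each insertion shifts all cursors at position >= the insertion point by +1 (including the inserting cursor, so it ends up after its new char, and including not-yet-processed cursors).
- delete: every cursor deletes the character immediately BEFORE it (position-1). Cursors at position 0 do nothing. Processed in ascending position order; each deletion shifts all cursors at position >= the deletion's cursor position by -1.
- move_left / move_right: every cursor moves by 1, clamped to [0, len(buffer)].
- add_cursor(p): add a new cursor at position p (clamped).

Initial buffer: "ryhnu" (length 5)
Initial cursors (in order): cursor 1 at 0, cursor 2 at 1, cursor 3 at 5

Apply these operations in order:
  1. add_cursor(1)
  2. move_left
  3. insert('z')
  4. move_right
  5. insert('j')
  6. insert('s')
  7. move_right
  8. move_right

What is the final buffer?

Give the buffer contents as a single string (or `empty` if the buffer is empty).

After op 1 (add_cursor(1)): buffer="ryhnu" (len 5), cursors c1@0 c2@1 c4@1 c3@5, authorship .....
After op 2 (move_left): buffer="ryhnu" (len 5), cursors c1@0 c2@0 c4@0 c3@4, authorship .....
After op 3 (insert('z')): buffer="zzzryhnzu" (len 9), cursors c1@3 c2@3 c4@3 c3@8, authorship 124....3.
After op 4 (move_right): buffer="zzzryhnzu" (len 9), cursors c1@4 c2@4 c4@4 c3@9, authorship 124....3.
After op 5 (insert('j')): buffer="zzzrjjjyhnzuj" (len 13), cursors c1@7 c2@7 c4@7 c3@13, authorship 124.124...3.3
After op 6 (insert('s')): buffer="zzzrjjjsssyhnzujs" (len 17), cursors c1@10 c2@10 c4@10 c3@17, authorship 124.124124...3.33
After op 7 (move_right): buffer="zzzrjjjsssyhnzujs" (len 17), cursors c1@11 c2@11 c4@11 c3@17, authorship 124.124124...3.33
After op 8 (move_right): buffer="zzzrjjjsssyhnzujs" (len 17), cursors c1@12 c2@12 c4@12 c3@17, authorship 124.124124...3.33

Answer: zzzrjjjsssyhnzujs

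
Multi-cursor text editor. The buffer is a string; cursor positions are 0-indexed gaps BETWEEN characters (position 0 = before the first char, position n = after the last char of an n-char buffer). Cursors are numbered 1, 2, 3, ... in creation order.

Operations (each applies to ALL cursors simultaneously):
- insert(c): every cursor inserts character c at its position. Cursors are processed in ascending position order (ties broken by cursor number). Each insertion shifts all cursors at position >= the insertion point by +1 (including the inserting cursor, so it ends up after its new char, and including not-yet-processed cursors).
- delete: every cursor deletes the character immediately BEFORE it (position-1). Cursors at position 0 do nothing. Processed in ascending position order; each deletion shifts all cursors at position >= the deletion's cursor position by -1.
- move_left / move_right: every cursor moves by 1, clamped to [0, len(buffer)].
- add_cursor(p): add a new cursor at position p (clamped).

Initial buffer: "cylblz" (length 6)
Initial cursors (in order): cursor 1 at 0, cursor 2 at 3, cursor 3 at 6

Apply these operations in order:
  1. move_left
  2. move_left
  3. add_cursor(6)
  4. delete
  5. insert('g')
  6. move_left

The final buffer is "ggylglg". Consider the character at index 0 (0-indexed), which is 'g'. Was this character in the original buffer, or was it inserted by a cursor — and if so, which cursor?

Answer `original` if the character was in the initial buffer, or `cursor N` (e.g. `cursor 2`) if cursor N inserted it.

After op 1 (move_left): buffer="cylblz" (len 6), cursors c1@0 c2@2 c3@5, authorship ......
After op 2 (move_left): buffer="cylblz" (len 6), cursors c1@0 c2@1 c3@4, authorship ......
After op 3 (add_cursor(6)): buffer="cylblz" (len 6), cursors c1@0 c2@1 c3@4 c4@6, authorship ......
After op 4 (delete): buffer="yll" (len 3), cursors c1@0 c2@0 c3@2 c4@3, authorship ...
After op 5 (insert('g')): buffer="ggylglg" (len 7), cursors c1@2 c2@2 c3@5 c4@7, authorship 12..3.4
After op 6 (move_left): buffer="ggylglg" (len 7), cursors c1@1 c2@1 c3@4 c4@6, authorship 12..3.4
Authorship (.=original, N=cursor N): 1 2 . . 3 . 4
Index 0: author = 1

Answer: cursor 1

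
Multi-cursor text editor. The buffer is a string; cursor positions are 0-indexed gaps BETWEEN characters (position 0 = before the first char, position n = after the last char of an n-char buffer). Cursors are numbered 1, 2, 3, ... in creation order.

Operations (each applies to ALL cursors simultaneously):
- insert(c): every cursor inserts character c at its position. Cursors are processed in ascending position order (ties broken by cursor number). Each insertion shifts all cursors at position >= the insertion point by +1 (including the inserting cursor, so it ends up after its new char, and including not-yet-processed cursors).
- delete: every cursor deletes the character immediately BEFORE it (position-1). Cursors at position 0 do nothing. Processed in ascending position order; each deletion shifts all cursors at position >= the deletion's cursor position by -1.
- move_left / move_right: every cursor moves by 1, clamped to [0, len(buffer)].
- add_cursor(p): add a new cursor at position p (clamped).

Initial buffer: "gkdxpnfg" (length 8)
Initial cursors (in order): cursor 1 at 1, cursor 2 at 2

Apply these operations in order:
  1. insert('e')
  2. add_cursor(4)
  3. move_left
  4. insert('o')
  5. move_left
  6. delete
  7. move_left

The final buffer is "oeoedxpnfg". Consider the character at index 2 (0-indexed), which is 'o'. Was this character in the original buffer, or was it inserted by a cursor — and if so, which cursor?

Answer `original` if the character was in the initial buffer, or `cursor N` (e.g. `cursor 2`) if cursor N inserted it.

After op 1 (insert('e')): buffer="gekedxpnfg" (len 10), cursors c1@2 c2@4, authorship .1.2......
After op 2 (add_cursor(4)): buffer="gekedxpnfg" (len 10), cursors c1@2 c2@4 c3@4, authorship .1.2......
After op 3 (move_left): buffer="gekedxpnfg" (len 10), cursors c1@1 c2@3 c3@3, authorship .1.2......
After op 4 (insert('o')): buffer="goekooedxpnfg" (len 13), cursors c1@2 c2@6 c3@6, authorship .11.232......
After op 5 (move_left): buffer="goekooedxpnfg" (len 13), cursors c1@1 c2@5 c3@5, authorship .11.232......
After op 6 (delete): buffer="oeoedxpnfg" (len 10), cursors c1@0 c2@2 c3@2, authorship 1132......
After op 7 (move_left): buffer="oeoedxpnfg" (len 10), cursors c1@0 c2@1 c3@1, authorship 1132......
Authorship (.=original, N=cursor N): 1 1 3 2 . . . . . .
Index 2: author = 3

Answer: cursor 3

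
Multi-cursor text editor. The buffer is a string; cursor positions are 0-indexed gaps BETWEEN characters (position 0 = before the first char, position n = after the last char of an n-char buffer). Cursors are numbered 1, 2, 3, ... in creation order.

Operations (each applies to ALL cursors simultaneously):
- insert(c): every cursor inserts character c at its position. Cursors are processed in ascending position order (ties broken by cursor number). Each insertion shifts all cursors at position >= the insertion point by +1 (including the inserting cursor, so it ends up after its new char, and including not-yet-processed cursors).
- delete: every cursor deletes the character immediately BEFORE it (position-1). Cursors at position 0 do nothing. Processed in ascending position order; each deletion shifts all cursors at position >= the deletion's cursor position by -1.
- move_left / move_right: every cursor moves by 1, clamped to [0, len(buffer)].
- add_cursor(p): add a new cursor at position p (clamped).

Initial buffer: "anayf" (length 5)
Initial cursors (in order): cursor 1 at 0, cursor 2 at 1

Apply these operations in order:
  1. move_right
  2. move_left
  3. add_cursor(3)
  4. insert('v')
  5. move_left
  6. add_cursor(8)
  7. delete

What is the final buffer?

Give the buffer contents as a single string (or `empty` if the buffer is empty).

After op 1 (move_right): buffer="anayf" (len 5), cursors c1@1 c2@2, authorship .....
After op 2 (move_left): buffer="anayf" (len 5), cursors c1@0 c2@1, authorship .....
After op 3 (add_cursor(3)): buffer="anayf" (len 5), cursors c1@0 c2@1 c3@3, authorship .....
After op 4 (insert('v')): buffer="vavnavyf" (len 8), cursors c1@1 c2@3 c3@6, authorship 1.2..3..
After op 5 (move_left): buffer="vavnavyf" (len 8), cursors c1@0 c2@2 c3@5, authorship 1.2..3..
After op 6 (add_cursor(8)): buffer="vavnavyf" (len 8), cursors c1@0 c2@2 c3@5 c4@8, authorship 1.2..3..
After op 7 (delete): buffer="vvnvy" (len 5), cursors c1@0 c2@1 c3@3 c4@5, authorship 12.3.

Answer: vvnvy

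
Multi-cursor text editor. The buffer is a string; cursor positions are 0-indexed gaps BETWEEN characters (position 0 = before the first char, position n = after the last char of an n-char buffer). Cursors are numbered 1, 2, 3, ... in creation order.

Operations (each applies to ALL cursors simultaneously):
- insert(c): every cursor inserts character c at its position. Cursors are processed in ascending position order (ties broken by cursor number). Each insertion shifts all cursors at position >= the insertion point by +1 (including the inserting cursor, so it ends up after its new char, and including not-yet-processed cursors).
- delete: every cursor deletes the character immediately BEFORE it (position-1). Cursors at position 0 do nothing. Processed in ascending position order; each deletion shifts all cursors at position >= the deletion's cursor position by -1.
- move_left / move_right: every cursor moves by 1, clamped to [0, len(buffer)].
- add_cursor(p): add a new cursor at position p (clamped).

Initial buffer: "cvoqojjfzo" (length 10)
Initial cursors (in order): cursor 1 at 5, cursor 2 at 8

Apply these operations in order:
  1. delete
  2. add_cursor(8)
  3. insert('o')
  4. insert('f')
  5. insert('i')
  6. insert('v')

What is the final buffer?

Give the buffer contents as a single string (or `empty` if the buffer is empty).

After op 1 (delete): buffer="cvoqjjzo" (len 8), cursors c1@4 c2@6, authorship ........
After op 2 (add_cursor(8)): buffer="cvoqjjzo" (len 8), cursors c1@4 c2@6 c3@8, authorship ........
After op 3 (insert('o')): buffer="cvoqojjozoo" (len 11), cursors c1@5 c2@8 c3@11, authorship ....1..2..3
After op 4 (insert('f')): buffer="cvoqofjjofzoof" (len 14), cursors c1@6 c2@10 c3@14, authorship ....11..22..33
After op 5 (insert('i')): buffer="cvoqofijjofizoofi" (len 17), cursors c1@7 c2@12 c3@17, authorship ....111..222..333
After op 6 (insert('v')): buffer="cvoqofivjjofivzoofiv" (len 20), cursors c1@8 c2@14 c3@20, authorship ....1111..2222..3333

Answer: cvoqofivjjofivzoofiv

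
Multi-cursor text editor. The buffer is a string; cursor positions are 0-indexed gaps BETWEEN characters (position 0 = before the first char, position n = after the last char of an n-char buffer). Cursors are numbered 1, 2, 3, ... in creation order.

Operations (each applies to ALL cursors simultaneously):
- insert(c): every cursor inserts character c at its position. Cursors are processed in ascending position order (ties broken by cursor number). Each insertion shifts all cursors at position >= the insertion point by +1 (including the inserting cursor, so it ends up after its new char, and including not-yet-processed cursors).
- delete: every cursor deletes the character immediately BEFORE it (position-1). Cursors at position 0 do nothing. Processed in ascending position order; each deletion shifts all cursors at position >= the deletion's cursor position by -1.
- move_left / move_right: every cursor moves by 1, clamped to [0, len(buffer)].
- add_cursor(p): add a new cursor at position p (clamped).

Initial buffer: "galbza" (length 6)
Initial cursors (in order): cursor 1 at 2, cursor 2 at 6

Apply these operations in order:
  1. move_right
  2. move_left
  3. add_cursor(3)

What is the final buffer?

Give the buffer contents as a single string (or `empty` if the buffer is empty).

After op 1 (move_right): buffer="galbza" (len 6), cursors c1@3 c2@6, authorship ......
After op 2 (move_left): buffer="galbza" (len 6), cursors c1@2 c2@5, authorship ......
After op 3 (add_cursor(3)): buffer="galbza" (len 6), cursors c1@2 c3@3 c2@5, authorship ......

Answer: galbza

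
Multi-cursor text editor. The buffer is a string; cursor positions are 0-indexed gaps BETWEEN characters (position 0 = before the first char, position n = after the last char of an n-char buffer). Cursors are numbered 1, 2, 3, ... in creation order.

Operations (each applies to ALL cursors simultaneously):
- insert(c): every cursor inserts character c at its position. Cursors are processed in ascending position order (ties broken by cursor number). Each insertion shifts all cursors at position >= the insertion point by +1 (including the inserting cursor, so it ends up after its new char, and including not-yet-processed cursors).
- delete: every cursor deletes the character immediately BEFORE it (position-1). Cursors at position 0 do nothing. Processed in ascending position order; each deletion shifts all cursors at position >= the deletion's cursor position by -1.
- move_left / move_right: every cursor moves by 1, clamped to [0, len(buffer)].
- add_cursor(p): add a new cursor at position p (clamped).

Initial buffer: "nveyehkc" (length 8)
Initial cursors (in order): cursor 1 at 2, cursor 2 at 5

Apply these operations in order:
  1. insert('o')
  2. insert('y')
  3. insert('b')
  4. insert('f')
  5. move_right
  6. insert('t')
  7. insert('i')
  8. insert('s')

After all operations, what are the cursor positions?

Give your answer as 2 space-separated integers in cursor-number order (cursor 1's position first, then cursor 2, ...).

Answer: 10 20

Derivation:
After op 1 (insert('o')): buffer="nvoeyeohkc" (len 10), cursors c1@3 c2@7, authorship ..1...2...
After op 2 (insert('y')): buffer="nvoyeyeoyhkc" (len 12), cursors c1@4 c2@9, authorship ..11...22...
After op 3 (insert('b')): buffer="nvoybeyeoybhkc" (len 14), cursors c1@5 c2@11, authorship ..111...222...
After op 4 (insert('f')): buffer="nvoybfeyeoybfhkc" (len 16), cursors c1@6 c2@13, authorship ..1111...2222...
After op 5 (move_right): buffer="nvoybfeyeoybfhkc" (len 16), cursors c1@7 c2@14, authorship ..1111...2222...
After op 6 (insert('t')): buffer="nvoybfetyeoybfhtkc" (len 18), cursors c1@8 c2@16, authorship ..1111.1..2222.2..
After op 7 (insert('i')): buffer="nvoybfetiyeoybfhtikc" (len 20), cursors c1@9 c2@18, authorship ..1111.11..2222.22..
After op 8 (insert('s')): buffer="nvoybfetisyeoybfhtiskc" (len 22), cursors c1@10 c2@20, authorship ..1111.111..2222.222..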